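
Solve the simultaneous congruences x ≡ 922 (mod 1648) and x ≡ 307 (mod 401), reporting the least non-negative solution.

503562

Write x = 922 + 1648·k. Then 1648·k ≡ 307 − 922 ≡ 187 (mod 401).
Need 1648⁻¹ mod 401. Extended Euclid on (401, 44):
401 = 9*44 + 5
44 = 8*5 + 4
5 = 1*4 + 1
4 = 4*1 + 0
Back-substitute:
1 = 5 − 4
1 = −44 + 9·5
1 = 9·401 − 82·44
1648⁻¹ ≡ 319 (mod 401), so k ≡ 319·187 ≡ 305 (mod 401).
x = 922 + 1648·305 = 503562.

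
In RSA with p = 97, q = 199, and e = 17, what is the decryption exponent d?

8945

φ(n) = (p−1)(q−1) = 96·198 = 19008.
Need d with 17·d ≡ 1 (mod 19008). Apply the extended Euclidean algorithm:
19008 = 1118·17 + 2
17 = 8·2 + 1
2 = 2·1 + 0
Back-substitute:
1 = 17 − 8·2
1 = −8·19008 + 8945·17
So 17·8945 ≡ 1 (mod 19008), hence d = 8945.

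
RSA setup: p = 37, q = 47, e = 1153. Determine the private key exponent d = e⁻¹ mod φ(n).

721

φ(n) = (p−1)(q−1) = 36·46 = 1656.
Need d with 1153·d ≡ 1 (mod 1656). Apply the extended Euclidean algorithm:
1656 = 1·1153 + 503
1153 = 2·503 + 147
503 = 3·147 + 62
147 = 2·62 + 23
62 = 2·23 + 16
23 = 1·16 + 7
16 = 2·7 + 2
7 = 3·2 + 1
2 = 2·1 + 0
Back-substitute:
1 = 7 − 3·2
1 = −3·16 + 7·7
1 = 7·23 − 10·16
1 = −10·62 + 27·23
1 = 27·147 − 64·62
1 = −64·503 + 219·147
1 = 219·1153 − 502·503
1 = −502·1656 + 721·1153
So 1153·721 ≡ 1 (mod 1656), hence d = 721.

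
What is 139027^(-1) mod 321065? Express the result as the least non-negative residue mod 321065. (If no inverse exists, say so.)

gcd(321065, 139027) by repeated division:
321065 = 2·139027 + 43011
139027 = 3·43011 + 9994
43011 = 4·9994 + 3035
9994 = 3·3035 + 889
3035 = 3·889 + 368
889 = 2·368 + 153
368 = 2·153 + 62
153 = 2·62 + 29
62 = 2·29 + 4
29 = 7·4 + 1
4 = 4·1 + 0
Since gcd(139027, 321065) = 1, back-substitute to write 1 as a combination:
1 = 29 − 7·4
1 = −7·62 + 15·29
1 = 15·153 − 37·62
1 = −37·368 + 89·153
1 = 89·889 − 215·368
1 = −215·3035 + 734·889
1 = 734·9994 − 2417·3035
1 = −2417·43011 + 10402·9994
1 = 10402·139027 − 33623·43011
1 = −33623·321065 + 77648·139027
So 139027·77648 ≡ 1 (mod 321065).

77648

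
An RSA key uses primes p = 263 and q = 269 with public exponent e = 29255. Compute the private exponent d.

24575

φ(n) = (p−1)(q−1) = 262·268 = 70216.
Need d with 29255·d ≡ 1 (mod 70216). Apply the extended Euclidean algorithm:
70216 = 2×29255 + 11706
29255 = 2×11706 + 5843
11706 = 2×5843 + 20
5843 = 292×20 + 3
20 = 6×3 + 2
3 = 1×2 + 1
2 = 2×1 + 0
Back-substitute:
1 = 3 − 2
1 = −20 + 7·3
1 = 7·5843 − 2045·20
1 = −2045·11706 + 4097·5843
1 = 4097·29255 − 10239·11706
1 = −10239·70216 + 24575·29255
So 29255·24575 ≡ 1 (mod 70216), hence d = 24575.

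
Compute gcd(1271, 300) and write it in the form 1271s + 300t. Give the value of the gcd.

1

Repeated division:
1271 = 4*300 + 71
300 = 4*71 + 16
71 = 4*16 + 7
16 = 2*7 + 2
7 = 3*2 + 1
2 = 2*1 + 0
gcd(1271, 300) = 1.
Back-substituting:
1 = 7 − 3·2
1 = −3·16 + 7·7
1 = 7·71 − 31·16
1 = −31·300 + 131·71
1 = 131·1271 − 555·300
So 1 = (131)·1271 + (-555)·300.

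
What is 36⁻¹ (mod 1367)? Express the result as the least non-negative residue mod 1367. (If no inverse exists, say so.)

Extended Euclidean algorithm:
1367 = 37×36 + 35
36 = 1×35 + 1
35 = 35×1 + 0
gcd = 1, so the inverse exists. Back-substitute:
1 = 36 − 35
1 = −1367 + 38·36
So 36·38 ≡ 1 (mod 1367).

38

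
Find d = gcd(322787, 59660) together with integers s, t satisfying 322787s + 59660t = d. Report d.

1

Apply Euclid's algorithm to 322787 and 59660:
322787 = 5·59660 + 24487
59660 = 2·24487 + 10686
24487 = 2·10686 + 3115
10686 = 3·3115 + 1341
3115 = 2·1341 + 433
1341 = 3·433 + 42
433 = 10·42 + 13
42 = 3·13 + 3
13 = 4·3 + 1
3 = 3·1 + 0
gcd(322787, 59660) = 1.
Back-substituting:
1 = 13 − 4·3
1 = −4·42 + 13·13
1 = 13·433 − 134·42
1 = −134·1341 + 415·433
1 = 415·3115 − 964·1341
1 = −964·10686 + 3307·3115
1 = 3307·24487 − 7578·10686
1 = −7578·59660 + 18463·24487
1 = 18463·322787 − 99893·59660
So 1 = (18463)·322787 + (-99893)·59660.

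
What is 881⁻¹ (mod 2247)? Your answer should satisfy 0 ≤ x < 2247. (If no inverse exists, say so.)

1742

Extended Euclidean algorithm:
2247 = 2×881 + 485
881 = 1×485 + 396
485 = 1×396 + 89
396 = 4×89 + 40
89 = 2×40 + 9
40 = 4×9 + 4
9 = 2×4 + 1
4 = 4×1 + 0
gcd = 1, so the inverse exists. Back-substitute:
1 = 9 − 2·4
1 = −2·40 + 9·9
1 = 9·89 − 20·40
1 = −20·396 + 89·89
1 = 89·485 − 109·396
1 = −109·881 + 198·485
1 = 198·2247 − 505·881
So 881·(-505) ≡ 1 (mod 2247), and -505 ≡ 1742 (mod 2247).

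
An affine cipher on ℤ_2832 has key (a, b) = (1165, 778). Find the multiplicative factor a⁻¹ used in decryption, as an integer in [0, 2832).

2533

Extended Euclidean algorithm:
2832 = 2*1165 + 502
1165 = 2*502 + 161
502 = 3*161 + 19
161 = 8*19 + 9
19 = 2*9 + 1
9 = 9*1 + 0
gcd = 1, so the inverse exists. Back-substitute:
1 = 19 − 2·9
1 = −2·161 + 17·19
1 = 17·502 − 53·161
1 = −53·1165 + 123·502
1 = 123·2832 − 299·1165
Hence 1165⁻¹ ≡ -299 ≡ 2533 (mod 2832).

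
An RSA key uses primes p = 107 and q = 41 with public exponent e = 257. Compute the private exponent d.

33

φ(n) = (p−1)(q−1) = 106·40 = 4240.
Need d with 257·d ≡ 1 (mod 4240). Apply the extended Euclidean algorithm:
4240 = 16·257 + 128
257 = 2·128 + 1
128 = 128·1 + 0
Back-substitute:
1 = 257 − 2·128
1 = −2·4240 + 33·257
So 257·33 ≡ 1 (mod 4240), hence d = 33.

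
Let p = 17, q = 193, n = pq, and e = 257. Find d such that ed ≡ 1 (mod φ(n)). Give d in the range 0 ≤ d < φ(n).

φ(n) = (p−1)(q−1) = 16·192 = 3072.
Need d with 257·d ≡ 1 (mod 3072). Apply the extended Euclidean algorithm:
3072 = 11×257 + 245
257 = 1×245 + 12
245 = 20×12 + 5
12 = 2×5 + 2
5 = 2×2 + 1
2 = 2×1 + 0
Back-substitute:
1 = 5 − 2·2
1 = −2·12 + 5·5
1 = 5·245 − 102·12
1 = −102·257 + 107·245
1 = 107·3072 − 1279·257
So 257·(-1279) ≡ 1 (mod 3072), hence d ≡ -1279 ≡ 1793 (mod 3072).

1793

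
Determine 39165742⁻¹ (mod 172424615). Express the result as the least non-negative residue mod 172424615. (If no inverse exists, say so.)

no inverse exists

Compute gcd(39165742, 172424615):
172424615 = 4×39165742 + 15761647
39165742 = 2×15761647 + 7642448
15761647 = 2×7642448 + 476751
7642448 = 16×476751 + 14432
476751 = 33×14432 + 495
14432 = 29×495 + 77
495 = 6×77 + 33
77 = 2×33 + 11
33 = 3×11 + 0
Since gcd = 11 > 1, 39165742 is not a unit mod 172424615.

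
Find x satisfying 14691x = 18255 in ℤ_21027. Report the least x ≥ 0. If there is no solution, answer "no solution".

First find gcd(14691, 21027):
21027 = 1·14691 + 6336
14691 = 2·6336 + 2019
6336 = 3·2019 + 279
2019 = 7·279 + 66
279 = 4·66 + 15
66 = 4·15 + 6
15 = 2·6 + 3
6 = 2·3 + 0
gcd = 3 and 3 | 18255, so solutions exist. Divide through by 3: 4897x ≡ 6085 (mod 7009).
Now find 4897⁻¹ mod 7009:
7009 = 1*4897 + 2112
4897 = 2*2112 + 673
2112 = 3*673 + 93
673 = 7*93 + 22
93 = 4*22 + 5
22 = 4*5 + 2
5 = 2*2 + 1
2 = 2*1 + 0
Back-substitute:
1 = 5 − 2·2
1 = −2·22 + 9·5
1 = 9·93 − 38·22
1 = −38·673 + 275·93
1 = 275·2112 − 863·673
1 = −863·4897 + 2001·2112
1 = 2001·7009 − 2864·4897
So 4897·(-2864) ≡ 1 (mod 7009), i.e. 4897⁻¹ ≡ 4145.
Then x ≡ 4145·6085 ≡ 3943 (mod 7009); the smallest non-negative solution is x = 3943.

3943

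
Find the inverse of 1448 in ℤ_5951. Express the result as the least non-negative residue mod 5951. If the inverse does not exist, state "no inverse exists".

4903

gcd(5951, 1448) by repeated division:
5951 = 4·1448 + 159
1448 = 9·159 + 17
159 = 9·17 + 6
17 = 2·6 + 5
6 = 1·5 + 1
5 = 5·1 + 0
Since gcd(1448, 5951) = 1, back-substitute to write 1 as a combination:
1 = 6 − 5
1 = −17 + 3·6
1 = 3·159 − 28·17
1 = −28·1448 + 255·159
1 = 255·5951 − 1048·1448
Hence 1448⁻¹ ≡ -1048 ≡ 4903 (mod 5951).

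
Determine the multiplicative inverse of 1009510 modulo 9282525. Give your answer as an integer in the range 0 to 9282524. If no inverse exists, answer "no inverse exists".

Euclidean algorithm on 9282525, 1009510:
9282525 = 9·1009510 + 196935
1009510 = 5·196935 + 24835
196935 = 7·24835 + 23090
24835 = 1·23090 + 1745
23090 = 13·1745 + 405
1745 = 4·405 + 125
405 = 3·125 + 30
125 = 4·30 + 5
30 = 6·5 + 0
gcd(1009510, 9282525) = 5 ≠ 1, so 1009510 has no multiplicative inverse modulo 9282525.

no inverse exists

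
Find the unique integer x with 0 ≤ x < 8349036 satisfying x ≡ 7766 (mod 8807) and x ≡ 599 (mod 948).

Write x = 7766 + 8807·k. Then 8807·k ≡ 599 − 7766 ≡ 417 (mod 948).
Need 8807⁻¹ mod 948. Extended Euclid on (948, 275):
948 = 3*275 + 123
275 = 2*123 + 29
123 = 4*29 + 7
29 = 4*7 + 1
7 = 7*1 + 0
Back-substitute:
1 = 29 − 4·7
1 = −4·123 + 17·29
1 = 17·275 − 38·123
1 = −38·948 + 131·275
8807⁻¹ ≡ 131 (mod 948), so k ≡ 131·417 ≡ 591 (mod 948).
x = 7766 + 8807·591 = 5212703.

5212703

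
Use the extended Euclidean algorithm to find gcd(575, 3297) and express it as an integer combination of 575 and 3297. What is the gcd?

1

Repeated division:
3297 = 5×575 + 422
575 = 1×422 + 153
422 = 2×153 + 116
153 = 1×116 + 37
116 = 3×37 + 5
37 = 7×5 + 2
5 = 2×2 + 1
2 = 2×1 + 0
gcd(575, 3297) = 1.
Working backward:
1 = 5 − 2·2
1 = −2·37 + 15·5
1 = 15·116 − 47·37
1 = −47·153 + 62·116
1 = 62·422 − 171·153
1 = −171·575 + 233·422
1 = 233·3297 − 1336·575
So 1 = (233)·3297 + (-1336)·575.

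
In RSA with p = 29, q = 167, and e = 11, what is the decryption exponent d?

φ(n) = (p−1)(q−1) = 28·166 = 4648.
Need d with 11·d ≡ 1 (mod 4648). Apply the extended Euclidean algorithm:
4648 = 422·11 + 6
11 = 1·6 + 5
6 = 1·5 + 1
5 = 5·1 + 0
Back-substitute:
1 = 6 − 5
1 = −11 + 2·6
1 = 2·4648 − 845·11
So 11·(-845) ≡ 1 (mod 4648), hence d ≡ -845 ≡ 3803 (mod 4648).

3803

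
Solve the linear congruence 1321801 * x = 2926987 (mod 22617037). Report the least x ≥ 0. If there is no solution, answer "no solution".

First find gcd(1321801, 22617037):
22617037 = 17·1321801 + 146420
1321801 = 9·146420 + 4021
146420 = 36·4021 + 1664
4021 = 2·1664 + 693
1664 = 2·693 + 278
693 = 2·278 + 137
278 = 2·137 + 4
137 = 34·4 + 1
4 = 4·1 + 0
gcd = 1, so a unique solution mod 22617037 exists.
Back-substitute for the Bézout coefficients:
1 = 137 − 34·4
1 = −34·278 + 69·137
1 = 69·693 − 172·278
1 = −172·1664 + 413·693
1 = 413·4021 − 998·1664
1 = −998·146420 + 36341·4021
1 = 36341·1321801 − 328067·146420
1 = −328067·22617037 + 5613480·1321801
So 1321801·(5613480) ≡ 1 (mod 22617037), giving 1321801⁻¹ ≡ 5613480.
x ≡ 1321801⁻¹·2926987 ≡ 5613480·2926987 ≡ 6732407 (mod 22617037).

6732407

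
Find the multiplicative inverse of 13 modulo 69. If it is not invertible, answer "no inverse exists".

Run Euclid on (69, 13):
69 = 5×13 + 4
13 = 3×4 + 1
4 = 4×1 + 0
The gcd is 1. Working backward:
1 = 13 − 3·4
1 = −3·69 + 16·13
So 13·16 ≡ 1 (mod 69).

16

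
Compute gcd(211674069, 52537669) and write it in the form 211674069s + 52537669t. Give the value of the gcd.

1

Apply Euclid's algorithm to 211674069 and 52537669:
211674069 = 4×52537669 + 1523393
52537669 = 34×1523393 + 742307
1523393 = 2×742307 + 38779
742307 = 19×38779 + 5506
38779 = 7×5506 + 237
5506 = 23×237 + 55
237 = 4×55 + 17
55 = 3×17 + 4
17 = 4×4 + 1
4 = 4×1 + 0
gcd(211674069, 52537669) = 1.
Express as a combination:
1 = 17 − 4·4
1 = −4·55 + 13·17
1 = 13·237 − 56·55
1 = −56·5506 + 1301·237
1 = 1301·38779 − 9163·5506
1 = −9163·742307 + 175398·38779
1 = 175398·1523393 − 359959·742307
1 = −359959·52537669 + 12414004·1523393
1 = 12414004·211674069 − 50015975·52537669
So 1 = (12414004)·211674069 + (-50015975)·52537669.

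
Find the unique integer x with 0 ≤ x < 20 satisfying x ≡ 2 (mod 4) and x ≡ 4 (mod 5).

Write x = 2 + 4·k. Then 4·k ≡ 4 − 2 ≡ 2 (mod 5).
Need 4⁻¹ mod 5. Extended Euclid on (5, 4):
5 = 1*4 + 1
4 = 4*1 + 0
Back-substitute:
1 = 5 − 4
4⁻¹ ≡ 4 (mod 5), so k ≡ 4·2 ≡ 3 (mod 5).
x = 2 + 4·3 = 14.

14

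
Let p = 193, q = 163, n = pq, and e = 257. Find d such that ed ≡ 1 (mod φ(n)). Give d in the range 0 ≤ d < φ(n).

13313

φ(n) = (p−1)(q−1) = 192·162 = 31104.
Need d with 257·d ≡ 1 (mod 31104). Apply the extended Euclidean algorithm:
31104 = 121·257 + 7
257 = 36·7 + 5
7 = 1·5 + 2
5 = 2·2 + 1
2 = 2·1 + 0
Back-substitute:
1 = 5 − 2·2
1 = −2·7 + 3·5
1 = 3·257 − 110·7
1 = −110·31104 + 13313·257
So 257·13313 ≡ 1 (mod 31104), hence d = 13313.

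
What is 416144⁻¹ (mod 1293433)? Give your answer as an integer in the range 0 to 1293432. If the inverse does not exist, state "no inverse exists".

36474

gcd(1293433, 416144) by repeated division:
1293433 = 3·416144 + 45001
416144 = 9·45001 + 11135
45001 = 4·11135 + 461
11135 = 24·461 + 71
461 = 6·71 + 35
71 = 2·35 + 1
35 = 35·1 + 0
Since gcd(416144, 1293433) = 1, back-substitute to write 1 as a combination:
1 = 71 − 2·35
1 = −2·461 + 13·71
1 = 13·11135 − 314·461
1 = −314·45001 + 1269·11135
1 = 1269·416144 − 11735·45001
1 = −11735·1293433 + 36474·416144
So 416144·36474 ≡ 1 (mod 1293433).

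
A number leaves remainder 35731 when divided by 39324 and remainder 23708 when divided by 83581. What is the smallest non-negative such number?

Write x = 35731 + 39324·k. Then 39324·k ≡ 23708 − 35731 ≡ 71558 (mod 83581).
Need 39324⁻¹ mod 83581. Extended Euclid on (83581, 39324):
83581 = 2·39324 + 4933
39324 = 7·4933 + 4793
4933 = 1·4793 + 140
4793 = 34·140 + 33
140 = 4·33 + 8
33 = 4·8 + 1
8 = 8·1 + 0
Back-substitute:
1 = 33 − 4·8
1 = −4·140 + 17·33
1 = 17·4793 − 582·140
1 = −582·4933 + 599·4793
1 = 599·39324 − 4775·4933
1 = −4775·83581 + 10149·39324
39324⁻¹ ≡ 10149 (mod 83581), so k ≡ 10149·71558 ≡ 6833 (mod 83581).
x = 35731 + 39324·6833 = 268736623.

268736623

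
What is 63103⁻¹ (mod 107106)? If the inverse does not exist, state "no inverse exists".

95515

gcd(107106, 63103) by repeated division:
107106 = 1×63103 + 44003
63103 = 1×44003 + 19100
44003 = 2×19100 + 5803
19100 = 3×5803 + 1691
5803 = 3×1691 + 730
1691 = 2×730 + 231
730 = 3×231 + 37
231 = 6×37 + 9
37 = 4×9 + 1
9 = 9×1 + 0
Since gcd(63103, 107106) = 1, back-substitute to write 1 as a combination:
1 = 37 − 4·9
1 = −4·231 + 25·37
1 = 25·730 − 79·231
1 = −79·1691 + 183·730
1 = 183·5803 − 628·1691
1 = −628·19100 + 2067·5803
1 = 2067·44003 − 4762·19100
1 = −4762·63103 + 6829·44003
1 = 6829·107106 − 11591·63103
Thus 63103·(-11591) ≡ 1 (mod 107106); reducing, -11591 mod 107106 = 95515.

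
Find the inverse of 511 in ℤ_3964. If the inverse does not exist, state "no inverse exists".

1055

gcd(3964, 511) by repeated division:
3964 = 7×511 + 387
511 = 1×387 + 124
387 = 3×124 + 15
124 = 8×15 + 4
15 = 3×4 + 3
4 = 1×3 + 1
3 = 3×1 + 0
gcd = 1, so the inverse exists. Back-substitute:
1 = 4 − 3
1 = −15 + 4·4
1 = 4·124 − 33·15
1 = −33·387 + 103·124
1 = 103·511 − 136·387
1 = −136·3964 + 1055·511
So 511·1055 ≡ 1 (mod 3964).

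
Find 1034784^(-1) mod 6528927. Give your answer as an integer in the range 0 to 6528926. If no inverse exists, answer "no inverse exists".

no inverse exists

Compute gcd(1034784, 6528927):
6528927 = 6·1034784 + 320223
1034784 = 3·320223 + 74115
320223 = 4·74115 + 23763
74115 = 3·23763 + 2826
23763 = 8·2826 + 1155
2826 = 2·1155 + 516
1155 = 2·516 + 123
516 = 4·123 + 24
123 = 5·24 + 3
24 = 8·3 + 0
The gcd is 3, not 1, hence no inverse exists.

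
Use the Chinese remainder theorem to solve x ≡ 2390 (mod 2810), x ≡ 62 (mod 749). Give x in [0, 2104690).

Write x = 2390 + 2810·k. Then 2810·k ≡ 62 − 2390 ≡ 668 (mod 749).
Need 2810⁻¹ mod 749. Extended Euclid on (749, 563):
749 = 1*563 + 186
563 = 3*186 + 5
186 = 37*5 + 1
5 = 5*1 + 0
Back-substitute:
1 = 186 − 37·5
1 = −37·563 + 112·186
1 = 112·749 − 149·563
2810⁻¹ ≡ 600 (mod 749), so k ≡ 600·668 ≡ 85 (mod 749).
x = 2390 + 2810·85 = 241240.

241240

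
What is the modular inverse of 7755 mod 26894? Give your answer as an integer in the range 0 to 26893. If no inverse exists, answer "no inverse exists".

gcd(26894, 7755) by repeated division:
26894 = 3×7755 + 3629
7755 = 2×3629 + 497
3629 = 7×497 + 150
497 = 3×150 + 47
150 = 3×47 + 9
47 = 5×9 + 2
9 = 4×2 + 1
2 = 2×1 + 0
The gcd is 1. Working backward:
1 = 9 − 4·2
1 = −4·47 + 21·9
1 = 21·150 − 67·47
1 = −67·497 + 222·150
1 = 222·3629 − 1621·497
1 = −1621·7755 + 3464·3629
1 = 3464·26894 − 12013·7755
So 7755·(-12013) ≡ 1 (mod 26894), and -12013 ≡ 14881 (mod 26894).

14881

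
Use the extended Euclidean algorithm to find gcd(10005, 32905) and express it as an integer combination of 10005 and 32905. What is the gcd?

Euclidean algorithm:
32905 = 3×10005 + 2890
10005 = 3×2890 + 1335
2890 = 2×1335 + 220
1335 = 6×220 + 15
220 = 14×15 + 10
15 = 1×10 + 5
10 = 2×5 + 0
gcd(10005, 32905) = 5.
Express as a combination:
5 = 15 − 10
5 = −220 + 15·15
5 = 15·1335 − 91·220
5 = −91·2890 + 197·1335
5 = 197·10005 − 682·2890
5 = −682·32905 + 2243·10005
So 5 = (-682)·32905 + (2243)·10005.

5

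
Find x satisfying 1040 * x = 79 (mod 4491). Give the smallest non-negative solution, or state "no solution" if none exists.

2984

First find gcd(1040, 4491):
4491 = 4*1040 + 331
1040 = 3*331 + 47
331 = 7*47 + 2
47 = 23*2 + 1
2 = 2*1 + 0
gcd = 1, so a unique solution mod 4491 exists.
Back-substitute for the Bézout coefficients:
1 = 47 − 23·2
1 = −23·331 + 162·47
1 = 162·1040 − 509·331
1 = −509·4491 + 2198·1040
So 1040·(2198) ≡ 1 (mod 4491), giving 1040⁻¹ ≡ 2198.
x ≡ 1040⁻¹·79 ≡ 2198·79 ≡ 2984 (mod 4491).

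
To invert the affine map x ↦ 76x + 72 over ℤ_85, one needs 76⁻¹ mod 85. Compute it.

66

Run Euclid on (85, 76):
85 = 1·76 + 9
76 = 8·9 + 4
9 = 2·4 + 1
4 = 4·1 + 0
Since gcd(76, 85) = 1, back-substitute to write 1 as a combination:
1 = 9 − 2·4
1 = −2·76 + 17·9
1 = 17·85 − 19·76
Thus 76·(-19) ≡ 1 (mod 85); reducing, -19 mod 85 = 66.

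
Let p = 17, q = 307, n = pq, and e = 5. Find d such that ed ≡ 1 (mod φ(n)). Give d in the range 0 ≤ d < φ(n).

φ(n) = (p−1)(q−1) = 16·306 = 4896.
Need d with 5·d ≡ 1 (mod 4896). Apply the extended Euclidean algorithm:
4896 = 979×5 + 1
5 = 5×1 + 0
Back-substitute:
1 = 4896 − 979·5
So 5·(-979) ≡ 1 (mod 4896), hence d ≡ -979 ≡ 3917 (mod 4896).

3917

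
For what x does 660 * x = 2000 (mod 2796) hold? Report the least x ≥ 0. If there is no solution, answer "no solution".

no solution

gcd(660, 2796):
2796 = 4×660 + 156
660 = 4×156 + 36
156 = 4×36 + 12
36 = 3×12 + 0
gcd = 12, but 12 ∤ 2000, so the congruence has no solution.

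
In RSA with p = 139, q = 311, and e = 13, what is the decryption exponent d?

φ(n) = (p−1)(q−1) = 138·310 = 42780.
Need d with 13·d ≡ 1 (mod 42780). Apply the extended Euclidean algorithm:
42780 = 3290·13 + 10
13 = 1·10 + 3
10 = 3·3 + 1
3 = 3·1 + 0
Back-substitute:
1 = 10 − 3·3
1 = −3·13 + 4·10
1 = 4·42780 − 13163·13
So 13·(-13163) ≡ 1 (mod 42780), hence d ≡ -13163 ≡ 29617 (mod 42780).

29617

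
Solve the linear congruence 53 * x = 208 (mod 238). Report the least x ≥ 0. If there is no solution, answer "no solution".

206

First find gcd(53, 238):
238 = 4*53 + 26
53 = 2*26 + 1
26 = 26*1 + 0
gcd = 1, so a unique solution mod 238 exists.
Back-substitute for the Bézout coefficients:
1 = 53 − 2·26
1 = −2·238 + 9·53
So 53·(9) ≡ 1 (mod 238), giving 53⁻¹ ≡ 9.
x ≡ 53⁻¹·208 ≡ 9·208 ≡ 206 (mod 238).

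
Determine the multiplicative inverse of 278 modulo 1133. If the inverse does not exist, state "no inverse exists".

917

Apply the Euclidean algorithm to 1133 and 278:
1133 = 4*278 + 21
278 = 13*21 + 5
21 = 4*5 + 1
5 = 5*1 + 0
The gcd is 1. Working backward:
1 = 21 − 4·5
1 = −4·278 + 53·21
1 = 53·1133 − 216·278
Thus 278·(-216) ≡ 1 (mod 1133); reducing, -216 mod 1133 = 917.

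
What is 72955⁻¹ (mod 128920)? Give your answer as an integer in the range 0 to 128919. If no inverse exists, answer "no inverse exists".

Compute gcd(72955, 128920):
128920 = 1·72955 + 55965
72955 = 1·55965 + 16990
55965 = 3·16990 + 4995
16990 = 3·4995 + 2005
4995 = 2·2005 + 985
2005 = 2·985 + 35
985 = 28·35 + 5
35 = 7·5 + 0
gcd(72955, 128920) = 5 ≠ 1, so 72955 has no multiplicative inverse modulo 128920.

no inverse exists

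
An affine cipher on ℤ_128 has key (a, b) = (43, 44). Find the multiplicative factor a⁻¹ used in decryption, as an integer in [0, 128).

3

gcd(128, 43) by repeated division:
128 = 2×43 + 42
43 = 1×42 + 1
42 = 42×1 + 0
gcd = 1, so the inverse exists. Back-substitute:
1 = 43 − 42
1 = −128 + 3·43
So 43·3 ≡ 1 (mod 128).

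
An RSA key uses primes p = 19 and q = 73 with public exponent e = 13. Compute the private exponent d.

φ(n) = (p−1)(q−1) = 18·72 = 1296.
Need d with 13·d ≡ 1 (mod 1296). Apply the extended Euclidean algorithm:
1296 = 99*13 + 9
13 = 1*9 + 4
9 = 2*4 + 1
4 = 4*1 + 0
Back-substitute:
1 = 9 − 2·4
1 = −2·13 + 3·9
1 = 3·1296 − 299·13
So 13·(-299) ≡ 1 (mod 1296), hence d ≡ -299 ≡ 997 (mod 1296).

997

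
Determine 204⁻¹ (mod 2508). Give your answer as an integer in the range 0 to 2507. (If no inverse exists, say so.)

Compute gcd(204, 2508):
2508 = 12·204 + 60
204 = 3·60 + 24
60 = 2·24 + 12
24 = 2·12 + 0
The gcd is 12, not 1, hence no inverse exists.

no inverse exists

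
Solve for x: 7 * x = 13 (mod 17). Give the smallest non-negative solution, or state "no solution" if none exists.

First find gcd(7, 17):
17 = 2×7 + 3
7 = 2×3 + 1
3 = 3×1 + 0
gcd = 1, so a unique solution mod 17 exists.
Back-substitute for the Bézout coefficients:
1 = 7 − 2·3
1 = −2·17 + 5·7
So 7·(5) ≡ 1 (mod 17), giving 7⁻¹ ≡ 5.
x ≡ 7⁻¹·13 ≡ 5·13 ≡ 14 (mod 17).

14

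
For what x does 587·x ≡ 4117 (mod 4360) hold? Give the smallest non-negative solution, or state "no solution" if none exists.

111

First find gcd(587, 4360):
4360 = 7*587 + 251
587 = 2*251 + 85
251 = 2*85 + 81
85 = 1*81 + 4
81 = 20*4 + 1
4 = 4*1 + 0
gcd = 1, so a unique solution mod 4360 exists.
Back-substitute for the Bézout coefficients:
1 = 81 − 20·4
1 = −20·85 + 21·81
1 = 21·251 − 62·85
1 = −62·587 + 145·251
1 = 145·4360 − 1077·587
So 587·(-1077) ≡ 1 (mod 4360), giving 587⁻¹ ≡ 3283.
x ≡ 587⁻¹·4117 ≡ 3283·4117 ≡ 111 (mod 4360).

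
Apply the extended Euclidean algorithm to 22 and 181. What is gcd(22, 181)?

Euclidean algorithm:
181 = 8×22 + 5
22 = 4×5 + 2
5 = 2×2 + 1
2 = 2×1 + 0
gcd(22, 181) = 1.
Express as a combination:
1 = 5 − 2·2
1 = −2·22 + 9·5
1 = 9·181 − 74·22
So 1 = (9)·181 + (-74)·22.

1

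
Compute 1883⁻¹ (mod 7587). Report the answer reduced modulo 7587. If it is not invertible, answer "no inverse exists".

Run Euclid on (7587, 1883):
7587 = 4*1883 + 55
1883 = 34*55 + 13
55 = 4*13 + 3
13 = 4*3 + 1
3 = 3*1 + 0
Since gcd(1883, 7587) = 1, back-substitute to write 1 as a combination:
1 = 13 − 4·3
1 = −4·55 + 17·13
1 = 17·1883 − 582·55
1 = −582·7587 + 2345·1883
So 1883·2345 ≡ 1 (mod 7587).

2345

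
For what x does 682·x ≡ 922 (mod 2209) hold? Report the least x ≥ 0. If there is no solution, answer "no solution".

105

First find gcd(682, 2209):
2209 = 3*682 + 163
682 = 4*163 + 30
163 = 5*30 + 13
30 = 2*13 + 4
13 = 3*4 + 1
4 = 4*1 + 0
gcd = 1, so a unique solution mod 2209 exists.
Back-substitute for the Bézout coefficients:
1 = 13 − 3·4
1 = −3·30 + 7·13
1 = 7·163 − 38·30
1 = −38·682 + 159·163
1 = 159·2209 − 515·682
So 682·(-515) ≡ 1 (mod 2209), giving 682⁻¹ ≡ 1694.
x ≡ 682⁻¹·922 ≡ 1694·922 ≡ 105 (mod 2209).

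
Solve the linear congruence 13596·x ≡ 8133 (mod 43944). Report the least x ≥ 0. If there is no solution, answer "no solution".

no solution

gcd(13596, 43944):
43944 = 3*13596 + 3156
13596 = 4*3156 + 972
3156 = 3*972 + 240
972 = 4*240 + 12
240 = 20*12 + 0
gcd = 12, but 12 ∤ 8133, so the congruence has no solution.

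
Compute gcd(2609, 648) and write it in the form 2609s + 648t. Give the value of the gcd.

Repeated division:
2609 = 4·648 + 17
648 = 38·17 + 2
17 = 8·2 + 1
2 = 2·1 + 0
gcd(2609, 648) = 1.
Back-substituting:
1 = 17 − 8·2
1 = −8·648 + 305·17
1 = 305·2609 − 1228·648
So 1 = (305)·2609 + (-1228)·648.

1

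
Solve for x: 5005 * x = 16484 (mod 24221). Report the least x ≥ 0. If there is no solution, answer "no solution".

23721

First find gcd(5005, 24221):
24221 = 4*5005 + 4201
5005 = 1*4201 + 804
4201 = 5*804 + 181
804 = 4*181 + 80
181 = 2*80 + 21
80 = 3*21 + 17
21 = 1*17 + 4
17 = 4*4 + 1
4 = 4*1 + 0
gcd = 1, so a unique solution mod 24221 exists.
Back-substitute for the Bézout coefficients:
1 = 17 − 4·4
1 = −4·21 + 5·17
1 = 5·80 − 19·21
1 = −19·181 + 43·80
1 = 43·804 − 191·181
1 = −191·4201 + 998·804
1 = 998·5005 − 1189·4201
1 = −1189·24221 + 5754·5005
So 5005·(5754) ≡ 1 (mod 24221), giving 5005⁻¹ ≡ 5754.
x ≡ 5005⁻¹·16484 ≡ 5754·16484 ≡ 23721 (mod 24221).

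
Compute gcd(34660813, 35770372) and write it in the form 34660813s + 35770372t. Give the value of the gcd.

11

Apply Euclid's algorithm to 35770372 and 34660813:
35770372 = 1×34660813 + 1109559
34660813 = 31×1109559 + 264484
1109559 = 4×264484 + 51623
264484 = 5×51623 + 6369
51623 = 8×6369 + 671
6369 = 9×671 + 330
671 = 2×330 + 11
330 = 30×11 + 0
gcd(34660813, 35770372) = 11.
Working backward:
11 = 671 − 2·330
11 = −2·6369 + 19·671
11 = 19·51623 − 154·6369
11 = −154·264484 + 789·51623
11 = 789·1109559 − 3310·264484
11 = −3310·34660813 + 103399·1109559
11 = 103399·35770372 − 106709·34660813
So 11 = (103399)·35770372 + (-106709)·34660813.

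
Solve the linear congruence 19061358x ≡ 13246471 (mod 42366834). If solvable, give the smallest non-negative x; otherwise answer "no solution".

gcd(19061358, 42366834):
42366834 = 2·19061358 + 4244118
19061358 = 4·4244118 + 2084886
4244118 = 2·2084886 + 74346
2084886 = 28·74346 + 3198
74346 = 23·3198 + 792
3198 = 4·792 + 30
792 = 26·30 + 12
30 = 2·12 + 6
12 = 2·6 + 0
gcd = 6, but 6 ∤ 13246471, so the congruence has no solution.

no solution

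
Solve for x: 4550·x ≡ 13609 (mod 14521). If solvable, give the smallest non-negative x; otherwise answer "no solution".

gcd(4550, 14521):
14521 = 3×4550 + 871
4550 = 5×871 + 195
871 = 4×195 + 91
195 = 2×91 + 13
91 = 7×13 + 0
gcd = 13, but 13 ∤ 13609, so the congruence has no solution.

no solution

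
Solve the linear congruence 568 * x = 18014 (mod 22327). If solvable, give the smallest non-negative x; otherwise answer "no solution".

First find gcd(568, 22327):
22327 = 39*568 + 175
568 = 3*175 + 43
175 = 4*43 + 3
43 = 14*3 + 1
3 = 3*1 + 0
gcd = 1, so a unique solution mod 22327 exists.
Back-substitute for the Bézout coefficients:
1 = 43 − 14·3
1 = −14·175 + 57·43
1 = 57·568 − 185·175
1 = −185·22327 + 7272·568
So 568·(7272) ≡ 1 (mod 22327), giving 568⁻¹ ≡ 7272.
x ≡ 568⁻¹·18014 ≡ 7272·18014 ≡ 5299 (mod 22327).

5299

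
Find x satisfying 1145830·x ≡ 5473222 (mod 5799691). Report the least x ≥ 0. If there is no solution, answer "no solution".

First find gcd(1145830, 5799691):
5799691 = 5*1145830 + 70541
1145830 = 16*70541 + 17174
70541 = 4*17174 + 1845
17174 = 9*1845 + 569
1845 = 3*569 + 138
569 = 4*138 + 17
138 = 8*17 + 2
17 = 8*2 + 1
2 = 2*1 + 0
gcd = 1, so a unique solution mod 5799691 exists.
Back-substitute for the Bézout coefficients:
1 = 17 − 8·2
1 = −8·138 + 65·17
1 = 65·569 − 268·138
1 = −268·1845 + 869·569
1 = 869·17174 − 8089·1845
1 = −8089·70541 + 33225·17174
1 = 33225·1145830 − 539689·70541
1 = −539689·5799691 + 2731670·1145830
So 1145830·(2731670) ≡ 1 (mod 5799691), giving 1145830⁻¹ ≡ 2731670.
x ≡ 1145830⁻¹·5473222 ≡ 2731670·5473222 ≡ 1312458 (mod 5799691).

1312458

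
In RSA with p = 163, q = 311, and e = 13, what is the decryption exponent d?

46357

φ(n) = (p−1)(q−1) = 162·310 = 50220.
Need d with 13·d ≡ 1 (mod 50220). Apply the extended Euclidean algorithm:
50220 = 3863*13 + 1
13 = 13*1 + 0
Back-substitute:
1 = 50220 − 3863·13
So 13·(-3863) ≡ 1 (mod 50220), hence d ≡ -3863 ≡ 46357 (mod 50220).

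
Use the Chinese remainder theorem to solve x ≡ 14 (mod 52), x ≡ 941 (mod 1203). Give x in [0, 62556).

38234

Write x = 14 + 52·k. Then 52·k ≡ 941 − 14 ≡ 927 (mod 1203).
Need 52⁻¹ mod 1203. Extended Euclid on (1203, 52):
1203 = 23×52 + 7
52 = 7×7 + 3
7 = 2×3 + 1
3 = 3×1 + 0
Back-substitute:
1 = 7 − 2·3
1 = −2·52 + 15·7
1 = 15·1203 − 347·52
52⁻¹ ≡ 856 (mod 1203), so k ≡ 856·927 ≡ 735 (mod 1203).
x = 14 + 52·735 = 38234.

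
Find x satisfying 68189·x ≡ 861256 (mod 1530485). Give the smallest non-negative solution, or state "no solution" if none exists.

117264

First find gcd(68189, 1530485):
1530485 = 22×68189 + 30327
68189 = 2×30327 + 7535
30327 = 4×7535 + 187
7535 = 40×187 + 55
187 = 3×55 + 22
55 = 2×22 + 11
22 = 2×11 + 0
gcd = 11 and 11 | 861256, so solutions exist. Divide through by 11: 6199x ≡ 78296 (mod 139135).
Now find 6199⁻¹ mod 139135:
139135 = 22×6199 + 2757
6199 = 2×2757 + 685
2757 = 4×685 + 17
685 = 40×17 + 5
17 = 3×5 + 2
5 = 2×2 + 1
2 = 2×1 + 0
Back-substitute:
1 = 5 − 2·2
1 = −2·17 + 7·5
1 = 7·685 − 282·17
1 = −282·2757 + 1135·685
1 = 1135·6199 − 2552·2757
1 = −2552·139135 + 57279·6199
So 6199⁻¹ ≡ 57279 (mod 139135).
Then x ≡ 57279·78296 ≡ 117264 (mod 139135); the smallest non-negative solution is x = 117264.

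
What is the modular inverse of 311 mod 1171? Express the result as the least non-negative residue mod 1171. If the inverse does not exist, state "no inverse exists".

gcd(1171, 311) by repeated division:
1171 = 3·311 + 238
311 = 1·238 + 73
238 = 3·73 + 19
73 = 3·19 + 16
19 = 1·16 + 3
16 = 5·3 + 1
3 = 3·1 + 0
The gcd is 1. Working backward:
1 = 16 − 5·3
1 = −5·19 + 6·16
1 = 6·73 − 23·19
1 = −23·238 + 75·73
1 = 75·311 − 98·238
1 = −98·1171 + 369·311
So 311·369 ≡ 1 (mod 1171).

369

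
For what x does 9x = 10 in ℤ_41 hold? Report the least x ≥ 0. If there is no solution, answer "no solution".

First find gcd(9, 41):
41 = 4·9 + 5
9 = 1·5 + 4
5 = 1·4 + 1
4 = 4·1 + 0
gcd = 1, so a unique solution mod 41 exists.
Back-substitute for the Bézout coefficients:
1 = 5 − 4
1 = −9 + 2·5
1 = 2·41 − 9·9
So 9·(-9) ≡ 1 (mod 41), giving 9⁻¹ ≡ 32.
x ≡ 9⁻¹·10 ≡ 32·10 ≡ 33 (mod 41).

33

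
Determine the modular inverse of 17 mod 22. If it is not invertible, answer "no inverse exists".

13

gcd(22, 17) by repeated division:
22 = 1*17 + 5
17 = 3*5 + 2
5 = 2*2 + 1
2 = 2*1 + 0
Since gcd(17, 22) = 1, back-substitute to write 1 as a combination:
1 = 5 − 2·2
1 = −2·17 + 7·5
1 = 7·22 − 9·17
So 17·(-9) ≡ 1 (mod 22), and -9 ≡ 13 (mod 22).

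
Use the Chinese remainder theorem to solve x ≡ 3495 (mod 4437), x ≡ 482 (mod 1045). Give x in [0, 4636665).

2603577

Write x = 3495 + 4437·k. Then 4437·k ≡ 482 − 3495 ≡ 122 (mod 1045).
Need 4437⁻¹ mod 1045. Extended Euclid on (1045, 257):
1045 = 4×257 + 17
257 = 15×17 + 2
17 = 8×2 + 1
2 = 2×1 + 0
Back-substitute:
1 = 17 − 8·2
1 = −8·257 + 121·17
1 = 121·1045 − 492·257
4437⁻¹ ≡ 553 (mod 1045), so k ≡ 553·122 ≡ 586 (mod 1045).
x = 3495 + 4437·586 = 2603577.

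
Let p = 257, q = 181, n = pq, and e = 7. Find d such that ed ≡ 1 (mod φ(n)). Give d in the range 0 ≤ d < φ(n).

φ(n) = (p−1)(q−1) = 256·180 = 46080.
Need d with 7·d ≡ 1 (mod 46080). Apply the extended Euclidean algorithm:
46080 = 6582*7 + 6
7 = 1*6 + 1
6 = 6*1 + 0
Back-substitute:
1 = 7 − 6
1 = −46080 + 6583·7
So 7·6583 ≡ 1 (mod 46080), hence d = 6583.

6583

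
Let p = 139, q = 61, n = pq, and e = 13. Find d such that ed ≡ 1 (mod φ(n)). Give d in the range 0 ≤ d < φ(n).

637

φ(n) = (p−1)(q−1) = 138·60 = 8280.
Need d with 13·d ≡ 1 (mod 8280). Apply the extended Euclidean algorithm:
8280 = 636×13 + 12
13 = 1×12 + 1
12 = 12×1 + 0
Back-substitute:
1 = 13 − 12
1 = −8280 + 637·13
So 13·637 ≡ 1 (mod 8280), hence d = 637.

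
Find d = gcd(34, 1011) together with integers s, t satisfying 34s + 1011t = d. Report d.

1

Euclidean algorithm:
1011 = 29×34 + 25
34 = 1×25 + 9
25 = 2×9 + 7
9 = 1×7 + 2
7 = 3×2 + 1
2 = 2×1 + 0
gcd(34, 1011) = 1.
Express as a combination:
1 = 7 − 3·2
1 = −3·9 + 4·7
1 = 4·25 − 11·9
1 = −11·34 + 15·25
1 = 15·1011 − 446·34
So 1 = (15)·1011 + (-446)·34.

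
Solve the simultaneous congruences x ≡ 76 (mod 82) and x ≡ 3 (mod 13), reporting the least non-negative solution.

978

Write x = 76 + 82·k. Then 82·k ≡ 3 − 76 ≡ 5 (mod 13).
Need 82⁻¹ mod 13. Extended Euclid on (13, 4):
13 = 3*4 + 1
4 = 4*1 + 0
Back-substitute:
1 = 13 − 3·4
82⁻¹ ≡ 10 (mod 13), so k ≡ 10·5 ≡ 11 (mod 13).
x = 76 + 82·11 = 978.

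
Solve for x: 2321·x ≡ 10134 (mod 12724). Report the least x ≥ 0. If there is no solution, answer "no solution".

First find gcd(2321, 12724):
12724 = 5·2321 + 1119
2321 = 2·1119 + 83
1119 = 13·83 + 40
83 = 2·40 + 3
40 = 13·3 + 1
3 = 3·1 + 0
gcd = 1, so a unique solution mod 12724 exists.
Back-substitute for the Bézout coefficients:
1 = 40 − 13·3
1 = −13·83 + 27·40
1 = 27·1119 − 364·83
1 = −364·2321 + 755·1119
1 = 755·12724 − 4139·2321
So 2321·(-4139) ≡ 1 (mod 12724), giving 2321⁻¹ ≡ 8585.
x ≡ 2321⁻¹·10134 ≡ 8585·10134 ≡ 6402 (mod 12724).

6402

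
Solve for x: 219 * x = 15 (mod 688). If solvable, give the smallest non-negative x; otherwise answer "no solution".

509

First find gcd(219, 688):
688 = 3*219 + 31
219 = 7*31 + 2
31 = 15*2 + 1
2 = 2*1 + 0
gcd = 1, so a unique solution mod 688 exists.
Back-substitute for the Bézout coefficients:
1 = 31 − 15·2
1 = −15·219 + 106·31
1 = 106·688 − 333·219
So 219·(-333) ≡ 1 (mod 688), giving 219⁻¹ ≡ 355.
x ≡ 219⁻¹·15 ≡ 355·15 ≡ 509 (mod 688).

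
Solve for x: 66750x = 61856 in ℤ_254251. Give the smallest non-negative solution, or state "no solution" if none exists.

First find gcd(66750, 254251):
254251 = 3·66750 + 54001
66750 = 1·54001 + 12749
54001 = 4·12749 + 3005
12749 = 4·3005 + 729
3005 = 4·729 + 89
729 = 8·89 + 17
89 = 5·17 + 4
17 = 4·4 + 1
4 = 4·1 + 0
gcd = 1, so a unique solution mod 254251 exists.
Back-substitute for the Bézout coefficients:
1 = 17 − 4·4
1 = −4·89 + 21·17
1 = 21·729 − 172·89
1 = −172·3005 + 709·729
1 = 709·12749 − 3008·3005
1 = −3008·54001 + 12741·12749
1 = 12741·66750 − 15749·54001
1 = −15749·254251 + 59988·66750
So 66750·(59988) ≡ 1 (mod 254251), giving 66750⁻¹ ≡ 59988.
x ≡ 66750⁻¹·61856 ≡ 59988·61856 ≡ 78634 (mod 254251).

78634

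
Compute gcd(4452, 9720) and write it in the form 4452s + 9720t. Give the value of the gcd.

12

Euclidean algorithm:
9720 = 2·4452 + 816
4452 = 5·816 + 372
816 = 2·372 + 72
372 = 5·72 + 12
72 = 6·12 + 0
gcd(4452, 9720) = 12.
Express as a combination:
12 = 372 − 5·72
12 = −5·816 + 11·372
12 = 11·4452 − 60·816
12 = −60·9720 + 131·4452
So 12 = (-60)·9720 + (131)·4452.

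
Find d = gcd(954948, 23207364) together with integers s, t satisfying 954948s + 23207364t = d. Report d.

12

Euclidean algorithm:
23207364 = 24·954948 + 288612
954948 = 3·288612 + 89112
288612 = 3·89112 + 21276
89112 = 4·21276 + 4008
21276 = 5·4008 + 1236
4008 = 3·1236 + 300
1236 = 4·300 + 36
300 = 8·36 + 12
36 = 3·12 + 0
gcd(954948, 23207364) = 12.
Express as a combination:
12 = 300 − 8·36
12 = −8·1236 + 33·300
12 = 33·4008 − 107·1236
12 = −107·21276 + 568·4008
12 = 568·89112 − 2379·21276
12 = −2379·288612 + 7705·89112
12 = 7705·954948 − 25494·288612
12 = −25494·23207364 + 619561·954948
So 12 = (-25494)·23207364 + (619561)·954948.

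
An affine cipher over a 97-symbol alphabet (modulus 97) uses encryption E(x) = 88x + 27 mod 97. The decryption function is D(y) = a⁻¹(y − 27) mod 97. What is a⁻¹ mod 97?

43

Apply the Euclidean algorithm to 97 and 88:
97 = 1*88 + 9
88 = 9*9 + 7
9 = 1*7 + 2
7 = 3*2 + 1
2 = 2*1 + 0
gcd = 1, so the inverse exists. Back-substitute:
1 = 7 − 3·2
1 = −3·9 + 4·7
1 = 4·88 − 39·9
1 = −39·97 + 43·88
So 88·43 ≡ 1 (mod 97).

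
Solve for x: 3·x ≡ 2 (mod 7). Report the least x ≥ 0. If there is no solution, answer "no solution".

3

First find gcd(3, 7):
7 = 2·3 + 1
3 = 3·1 + 0
gcd = 1, so a unique solution mod 7 exists.
Back-substitute for the Bézout coefficients:
1 = 7 − 2·3
So 3·(-2) ≡ 1 (mod 7), giving 3⁻¹ ≡ 5.
x ≡ 3⁻¹·2 ≡ 5·2 ≡ 3 (mod 7).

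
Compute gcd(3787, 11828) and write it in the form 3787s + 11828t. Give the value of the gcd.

1

Euclidean algorithm:
11828 = 3·3787 + 467
3787 = 8·467 + 51
467 = 9·51 + 8
51 = 6·8 + 3
8 = 2·3 + 2
3 = 1·2 + 1
2 = 2·1 + 0
gcd(3787, 11828) = 1.
Back-substituting:
1 = 3 − 2
1 = −8 + 3·3
1 = 3·51 − 19·8
1 = −19·467 + 174·51
1 = 174·3787 − 1411·467
1 = −1411·11828 + 4407·3787
So 1 = (-1411)·11828 + (4407)·3787.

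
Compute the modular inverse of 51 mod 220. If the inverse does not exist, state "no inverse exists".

151

Run Euclid on (220, 51):
220 = 4*51 + 16
51 = 3*16 + 3
16 = 5*3 + 1
3 = 3*1 + 0
gcd = 1, so the inverse exists. Back-substitute:
1 = 16 − 5·3
1 = −5·51 + 16·16
1 = 16·220 − 69·51
So 51·(-69) ≡ 1 (mod 220), and -69 ≡ 151 (mod 220).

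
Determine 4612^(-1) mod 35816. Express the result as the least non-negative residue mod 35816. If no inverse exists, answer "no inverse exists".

Euclidean algorithm on 35816, 4612:
35816 = 7×4612 + 3532
4612 = 1×3532 + 1080
3532 = 3×1080 + 292
1080 = 3×292 + 204
292 = 1×204 + 88
204 = 2×88 + 28
88 = 3×28 + 4
28 = 7×4 + 0
gcd(4612, 35816) = 4 ≠ 1, so 4612 has no multiplicative inverse modulo 35816.

no inverse exists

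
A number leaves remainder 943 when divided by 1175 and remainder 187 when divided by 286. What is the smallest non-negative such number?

134893

Write x = 943 + 1175·k. Then 1175·k ≡ 187 − 943 ≡ 102 (mod 286).
Need 1175⁻¹ mod 286. Extended Euclid on (286, 31):
286 = 9×31 + 7
31 = 4×7 + 3
7 = 2×3 + 1
3 = 3×1 + 0
Back-substitute:
1 = 7 − 2·3
1 = −2·31 + 9·7
1 = 9·286 − 83·31
1175⁻¹ ≡ 203 (mod 286), so k ≡ 203·102 ≡ 114 (mod 286).
x = 943 + 1175·114 = 134893.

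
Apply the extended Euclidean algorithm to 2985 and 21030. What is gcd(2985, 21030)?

Repeated division:
21030 = 7×2985 + 135
2985 = 22×135 + 15
135 = 9×15 + 0
gcd(2985, 21030) = 15.
Express as a combination:
15 = 2985 − 22·135
15 = −22·21030 + 155·2985
So 15 = (-22)·21030 + (155)·2985.

15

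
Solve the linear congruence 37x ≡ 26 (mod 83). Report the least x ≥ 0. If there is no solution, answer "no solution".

68

First find gcd(37, 83):
83 = 2×37 + 9
37 = 4×9 + 1
9 = 9×1 + 0
gcd = 1, so a unique solution mod 83 exists.
Back-substitute for the Bézout coefficients:
1 = 37 − 4·9
1 = −4·83 + 9·37
So 37·(9) ≡ 1 (mod 83), giving 37⁻¹ ≡ 9.
x ≡ 37⁻¹·26 ≡ 9·26 ≡ 68 (mod 83).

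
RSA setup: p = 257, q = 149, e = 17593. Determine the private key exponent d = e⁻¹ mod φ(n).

37257

φ(n) = (p−1)(q−1) = 256·148 = 37888.
Need d with 17593·d ≡ 1 (mod 37888). Apply the extended Euclidean algorithm:
37888 = 2*17593 + 2702
17593 = 6*2702 + 1381
2702 = 1*1381 + 1321
1381 = 1*1321 + 60
1321 = 22*60 + 1
60 = 60*1 + 0
Back-substitute:
1 = 1321 − 22·60
1 = −22·1381 + 23·1321
1 = 23·2702 − 45·1381
1 = −45·17593 + 293·2702
1 = 293·37888 − 631·17593
So 17593·(-631) ≡ 1 (mod 37888), hence d ≡ -631 ≡ 37257 (mod 37888).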